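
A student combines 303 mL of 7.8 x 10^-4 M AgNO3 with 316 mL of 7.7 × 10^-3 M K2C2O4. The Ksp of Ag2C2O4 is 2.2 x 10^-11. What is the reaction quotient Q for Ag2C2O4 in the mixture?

Total volume = 303 + 316 = 619 mL.
[Ag^+] = 7.8 × 10^-4 × (303/619) = 3.82 × 10^-4 M
[C2O4^2-] = 7.7 x 10^-3 × (316/619) = 3.93 × 10^-3 M
Ag2C2O4(s) <=> 2 Ag^+(aq) + C2O4^2-(aq), so Q = [Ag^+]^2[C2O4^2-]
Q = (3.82 × 10^-4)^2(3.93 × 10^-3) = 5.7 x 10^-10
Q > Ksp, so Ag2C2O4 will precipitate.

Q ≈ 5.7 × 10^-10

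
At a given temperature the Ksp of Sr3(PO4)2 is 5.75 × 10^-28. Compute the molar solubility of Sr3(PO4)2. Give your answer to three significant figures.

Sr3(PO4)2(s) ⇌ 3 Sr^2+ + 2 PO4^3-
Ksp = [Sr^2+]^3[PO4^3-]^2
With molar solubility s: [Sr^2+] = 3s, [PO4^3-] = 2s.
Substituting: Ksp = (3s)^3(2s)^2 = 108s^5
Solving, s = (5.75 × 10^-28/108)^(1/5) = 1.40 × 10^-6 M

s = 1.40e-6 M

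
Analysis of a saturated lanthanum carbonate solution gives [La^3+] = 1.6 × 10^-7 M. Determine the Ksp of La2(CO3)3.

Ksp = 3.5 × 10^-34

La2(CO3)3(s) ⇌ 2 La^3+(aq) + 3 CO3^2-(aq)
Stoichiometry gives [CO3^2-] = (3/2)[La^3+] = 2.40 × 10^-7 M.
Ksp = [La^3+]^2[CO3^2-]^3
Ksp = (1.6 x 10^-7)^2 × (2.40 × 10^-7)^3 = 3.5 × 10^-34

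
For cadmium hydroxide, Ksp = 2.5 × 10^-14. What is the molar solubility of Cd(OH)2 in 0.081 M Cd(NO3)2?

Cd(OH)2(s) ⇌ Cd^2+ + 2 OH^-
Ksp = [Cd^2+][OH^-]^2
Let s = moles of Cd(OH)2 that dissolve per litre. [Cd^2+] = 0.081 + s ≈ 0.081, [OH^-] = 2s (since Cd^2+ from Cd(NO3)2 dominates).
Ksp ≈ 0.081 × (2s)^2
s = 2.8 × 10^-7 M
Check: s = 2.8 × 10^-7 ≪ 0.081, so the approximation is valid.

s ≈ 2.8e-7 M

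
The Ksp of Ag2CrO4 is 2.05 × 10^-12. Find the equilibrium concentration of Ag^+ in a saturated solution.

Ag2CrO4(s) ⇌ 2 Ag^+(aq) + CrO4^2-(aq)
Ksp = [Ag^+]^2[CrO4^2-]
Let s = molar solubility. Then [Ag^+] = 2s and [CrO4^2-] = s.
So Ksp = (2s)^2 × s = 4s^3
s = (2.05 × 10^-12 / 4)^(1/3) = 8.003 × 10^-5 M
[Ag^+] = 2s = 1.60 × 10^-4 M

[Ag^+] = 1.60e-4 M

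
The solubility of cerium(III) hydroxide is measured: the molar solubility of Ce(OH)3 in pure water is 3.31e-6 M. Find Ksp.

Ksp ≈ 3.24 x 10^-21

Ce(OH)3(s) <=> Ce^3+(aq) + 3 OH^-(aq)
For each mole of Ce(OH)3 that dissolves: [Ce^3+] = s, [OH^-] = 3s.
Ksp = [Ce^3+][OH^-]^3
So Ksp = s × (3s)^3 = 27s^4
Ksp = 27 × (3.31 × 10^-6)^4 = 3.24 × 10^-21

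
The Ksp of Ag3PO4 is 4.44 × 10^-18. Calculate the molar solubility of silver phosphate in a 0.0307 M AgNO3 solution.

Ag3PO4(s) ⇌ 3 Ag^+(aq) + PO4^3-(aq)
Ksp = [Ag^+]^3[PO4^3-]
Let s be the molar solubility in this solution. [Ag^+] = 0.0307 + 3s ≈ 0.0307, [PO4^3-] = s (common-ion effect: Ag^+ is already 0.0307 M).
Ksp ≈ (0.0307)^3 × s
s = 1.53 × 10^-13 M
Check: 3s = 4.6 × 10^-13 ≪ 0.0307, so the approximation is valid.

s = 1.53 × 10^-13 M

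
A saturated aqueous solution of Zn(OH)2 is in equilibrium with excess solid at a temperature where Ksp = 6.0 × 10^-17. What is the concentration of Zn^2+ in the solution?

[Zn^2+] = 2.5e-6 M

Zn(OH)2(s) ⇌ Zn^2+ + 2 OH^-
Ksp = [Zn^2+][OH^-]^2
With molar solubility s: [Zn^2+] = s, [OH^-] = 2s.
Substituting: Ksp = s(2s)^2 = 4s^3
Solving, s = (6.0 × 10^-17/4)^(1/3) = 2.47 × 10^-6 M
[Zn^2+] = s = 2.5 × 10^-6 M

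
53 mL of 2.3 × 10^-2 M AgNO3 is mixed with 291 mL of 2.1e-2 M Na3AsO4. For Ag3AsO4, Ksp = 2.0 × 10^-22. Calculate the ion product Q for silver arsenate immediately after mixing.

Total volume = 53 + 291 = 344 mL.
[Ag^+] = 2.3 × 10^-2 × (53/344) = 3.54 x 10^-3 M
[AsO4^3-] = 2.1 × 10^-2 × (291/344) = 1.78 × 10^-2 M
Ag3AsO4(s) <=> 3 Ag^+(aq) + AsO4^3-(aq), so Q = [Ag^+]^3[AsO4^3-]
Q = (3.54 x 10^-3)^3(1.78 x 10^-2) = 7.9 × 10^-10
Q > Ksp, so Ag3AsO4 will precipitate.

Q ≈ 7.9e-10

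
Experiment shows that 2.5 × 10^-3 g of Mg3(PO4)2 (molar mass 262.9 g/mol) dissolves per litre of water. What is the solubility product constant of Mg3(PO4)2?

Molar solubility s = (2.5 × 10^-3 g/L) / (262.9 g/mol) = 9.51 x 10^-6 M.
Mg3(PO4)2(s) ⇌ 3 Mg^2+(aq) + 2 PO4^3-(aq)
For each mole of Mg3(PO4)2 that dissolves: [Mg^2+] = 3s, [PO4^3-] = 2s.
Ksp = [Mg^2+]^3[PO4^3-]^2
Ksp = (3s)^3(2s)^2 = 108s^5
With s = 9.51 × 10^-6: Ksp = 8.4 × 10^-24

Ksp = 8.4 x 10^-24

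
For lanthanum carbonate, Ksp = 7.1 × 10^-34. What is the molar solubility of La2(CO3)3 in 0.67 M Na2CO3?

s ≈ 2.4 × 10^-17 M

La2(CO3)3(s) ⇌ 2 La^3+(aq) + 3 CO3^2-(aq)
Ksp = [La^3+]^2[CO3^2-]^3
Let s be the molar solubility in this solution. [La^3+] = 2s, [CO3^2-] = 0.67 + 3s ≈ 0.67 (since CO3^2- from Na2CO3 dominates).
Ksp ≈ (2s)^2 × (0.67)^3
s = 2.4 x 10^-17 M
Check: 3s = 7.3 × 10^-17 ≪ 0.67, so the approximation is valid.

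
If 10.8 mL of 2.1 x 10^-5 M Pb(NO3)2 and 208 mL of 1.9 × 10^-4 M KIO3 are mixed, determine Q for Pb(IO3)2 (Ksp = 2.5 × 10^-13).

Total volume = 10.8 + 208 = 218.8 mL.
[Pb^2+] = 2.1 × 10^-5 × (10.8/218.8) = 1.04 × 10^-6 M
[IO3^-] = 1.9 × 10^-4 × (208/218.8) = 1.81 x 10^-4 M
Pb(IO3)2(s) <=> Pb^2+ + 2 IO3^-, so Q = [Pb^2+][IO3^-]^2
Q = (1.04 × 10^-6)(1.81 × 10^-4)^2 = 3.4 × 10^-14
Q < Ksp, so no precipitate of Pb(IO3)2 forms.

Q ≈ 3.4 x 10^-14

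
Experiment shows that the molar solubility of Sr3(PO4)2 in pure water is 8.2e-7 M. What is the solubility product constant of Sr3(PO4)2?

Sr3(PO4)2(s) <=> 3 Sr^2+ + 2 PO4^3-
Let s = molar solubility. Then [Sr^2+] = 3s and [PO4^3-] = 2s.
Ksp = [Sr^2+]^3[PO4^3-]^2
Ksp = (3s)^3(2s)^2 = 108s^5
Ksp = 108 × (8.2 × 10^-7)^5 = 4.0 x 10^-29

Ksp = 4.0 × 10^-29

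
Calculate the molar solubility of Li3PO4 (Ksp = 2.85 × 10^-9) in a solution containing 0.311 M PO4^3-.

Li3PO4(s) <=> 3 Li^+ + PO4^3-
Ksp = [Li^+]^3[PO4^3-]
If s mol/L dissolves here, [Li^+] = 3s, [PO4^3-] = 0.311 + s ≈ 0.311 (common-ion effect: PO4^3- is already 0.311 M).
Ksp ≈ (3s)^3 × 0.311
s = 6.98 × 10^-4 M
Check: s = 7.0 × 10^-4 ≪ 0.311, so the approximation is valid.

s ≈ 6.98e-4 M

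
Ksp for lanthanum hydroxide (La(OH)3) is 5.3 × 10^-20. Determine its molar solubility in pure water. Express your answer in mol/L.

s ≈ 6.7 x 10^-6 M

La(OH)3(s) ⇌ La^3+(aq) + 3 OH^-(aq)
Ksp = [La^3+][OH^-]^3
If s mol/L of La(OH)3 dissolves, [La^3+] = s and [OH^-] = 3s.
Substituting: Ksp = s(3s)^3 = 27s^4
s^4 = 5.3 × 10^-20 / 27, so s = 6.7 x 10^-6 M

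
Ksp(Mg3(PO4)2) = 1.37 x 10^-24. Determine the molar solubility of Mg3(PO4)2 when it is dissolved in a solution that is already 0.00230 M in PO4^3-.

s ≈ 2.12e-7 M

Mg3(PO4)2(s) ⇌ 3 Mg^2+ + 2 PO4^3-
Ksp = [Mg^2+]^3[PO4^3-]^2
If s mol/L dissolves here, [Mg^2+] = 3s, [PO4^3-] = 0.00230 + 2s ≈ 0.00230 (common-ion effect: PO4^3- is already 0.00230 M).
Ksp ≈ (3s)^3 × (0.00230)^2
s = 2.12 × 10^-7 M
Check: 2s = 4.2 × 10^-7 ≪ 0.00230, so the approximation is valid.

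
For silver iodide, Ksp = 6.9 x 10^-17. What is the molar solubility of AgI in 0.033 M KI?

2.1 × 10^-15 M

AgI(s) <=> Ag^+(aq) + I^-(aq)
Ksp = [Ag^+][I^-]
If s mol/L dissolves here, [Ag^+] = s, [I^-] = 0.033 + s ≈ 0.033 (Ksp is small, so little additional dissolves).
Ksp ≈ s × 0.033
s = 2.1 × 10^-15 M
Check: s = 2.1 x 10^-15 ≪ 0.033, so the approximation is valid.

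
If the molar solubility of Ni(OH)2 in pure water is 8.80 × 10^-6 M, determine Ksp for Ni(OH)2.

2.73 × 10^-15

Ni(OH)2(s) ⇌ Ni^2+(aq) + 2 OH^-(aq)
If s mol/L of Ni(OH)2 dissolves, [Ni^2+] = s and [OH^-] = 2s.
Ksp = [Ni^2+][OH^-]^2
So Ksp = s × (2s)^2 = 4s^3
Ksp = 4 × (8.80 × 10^-6)^3 = 2.73 x 10^-15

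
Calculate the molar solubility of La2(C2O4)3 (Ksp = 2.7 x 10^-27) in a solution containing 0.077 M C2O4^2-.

La2(C2O4)3(s) ⇌ 2 La^3+(aq) + 3 C2O4^2-(aq)
Ksp = [La^3+]^2[C2O4^2-]^3
If s mol/L dissolves here, [La^3+] = 2s, [C2O4^2-] = 0.077 + 3s ≈ 0.077 (since the C2O4^2- already present dominates).
Ksp ≈ (2s)^2 × (0.077)^3
s = 1.2 × 10^-12 M
Check: 3s = 3.6 × 10^-12 ≪ 0.077, so the approximation is valid.

s ≈ 1.2 × 10^-12 M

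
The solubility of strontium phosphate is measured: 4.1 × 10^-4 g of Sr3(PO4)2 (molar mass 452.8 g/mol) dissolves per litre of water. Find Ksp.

Ksp = 6.6e-29

Molar solubility s = (4.1 × 10^-4 g/L) / (452.8 g/mol) = 9.05 × 10^-7 M.
Sr3(PO4)2(s) ⇌ 3 Sr^2+(aq) + 2 PO4^3-(aq)
If s mol/L of Sr3(PO4)2 dissolves, [Sr^2+] = 3s and [PO4^3-] = 2s.
Ksp = [Sr^2+]^3[PO4^3-]^2
Ksp = (3s)^3(2s)^2 = 108s^5
Ksp = 108 × (9.05 x 10^-7)^5 = 6.6 x 10^-29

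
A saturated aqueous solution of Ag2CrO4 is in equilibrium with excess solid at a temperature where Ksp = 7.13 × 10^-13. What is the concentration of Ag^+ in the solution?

Ag2CrO4(s) ⇌ 2 Ag^+(aq) + CrO4^2-(aq)
Ksp = [Ag^+]^2[CrO4^2-]
Let s = molar solubility. Then [Ag^+] = 2s and [CrO4^2-] = s.
So Ksp = (2s)^2 × s = 4s^3
Solving, s = (7.13 × 10^-13/4)^(1/3) = 5.628 × 10^-5 M
[Ag^+] = 2s = 1.13 × 10^-4 M

[Ag^+] = 1.13 × 10^-4 M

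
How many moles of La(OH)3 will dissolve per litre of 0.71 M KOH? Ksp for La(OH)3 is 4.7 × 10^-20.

s = 1.3 x 10^-19 M

La(OH)3(s) <=> La^3+(aq) + 3 OH^-(aq)
Ksp = [La^3+][OH^-]^3
Let s = moles of La(OH)3 that dissolve per litre. [La^3+] = s, [OH^-] = 0.71 + 3s ≈ 0.71 (Ksp is small, so little additional dissolves).
Ksp ≈ s × (0.71)^3
s = 1.3 × 10^-19 M
Check: 3s = 3.9 × 10^-19 ≪ 0.71, so the approximation is valid.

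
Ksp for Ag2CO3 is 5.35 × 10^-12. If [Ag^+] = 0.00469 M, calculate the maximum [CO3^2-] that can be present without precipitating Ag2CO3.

[CO3^2-] ≈ 2.43 × 10^-7 M

Ag2CO3(s) ⇌ 2 Ag^+ + CO3^2-
Ksp = [Ag^+]^2[CO3^2-]
Precipitation begins when Q = Ksp. With [Ag^+] = 0.00469 M:
5.35 × 10^-12 = (0.00469)^2 × [CO3^2-]
[CO3^2-] = (5.35 × 10^-12 / 2.200 × 10^-5) = 2.43 × 10^-7 M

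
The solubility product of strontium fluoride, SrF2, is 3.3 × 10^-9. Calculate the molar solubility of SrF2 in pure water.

s = 9.4e-4 M

SrF2(s) <=> Sr^2+ + 2 F^-
Ksp = [Sr^2+][F^-]^2
If s mol/L of SrF2 dissolves, [Sr^2+] = s and [F^-] = 2s.
So Ksp = s × (2s)^2 = 4s^3
s^3 = 3.3 × 10^-9 / 4, so s = 9.4 × 10^-4 M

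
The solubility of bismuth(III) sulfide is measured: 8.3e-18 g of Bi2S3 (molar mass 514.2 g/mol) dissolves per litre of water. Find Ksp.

Ksp = 1.2 × 10^-97

Molar solubility s = (8.3 × 10^-18 g/L) / (514.2 g/mol) = 1.61 × 10^-20 M.
Bi2S3(s) ⇌ 2 Bi^3+ + 3 S^2-
For each mole of Bi2S3 that dissolves: [Bi^3+] = 2s, [S^2-] = 3s.
Ksp = [Bi^3+]^2[S^2-]^3
So Ksp = (2s)^2 × (3s)^3 = 108s^5
With s = 1.61 × 10^-20: Ksp = 1.2 × 10^-97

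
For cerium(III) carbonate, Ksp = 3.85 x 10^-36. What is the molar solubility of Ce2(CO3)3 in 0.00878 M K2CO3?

Ce2(CO3)3(s) ⇌ 2 Ce^3+(aq) + 3 CO3^2-(aq)
Ksp = [Ce^3+]^2[CO3^2-]^3
Let s be the molar solubility in this solution. [Ce^3+] = 2s, [CO3^2-] = 0.00878 + 3s ≈ 0.00878 (since CO3^2- from K2CO3 dominates).
Ksp ≈ (2s)^2 × (0.00878)^3
s = 1.19 × 10^-15 M
Check: 3s = 3.6 × 10^-15 ≪ 0.00878, so the approximation is valid.

s = 1.19 × 10^-15 M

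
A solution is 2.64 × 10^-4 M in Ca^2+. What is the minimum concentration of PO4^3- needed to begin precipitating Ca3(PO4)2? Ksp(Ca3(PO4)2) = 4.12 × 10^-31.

Ca3(PO4)2(s) <=> 3 Ca^2+(aq) + 2 PO4^3-(aq)
Ksp = [Ca^2+]^3[PO4^3-]^2
Precipitation begins when Q = Ksp. With [Ca^2+] = 2.64 × 10^-4 M:
4.12 × 10^-31 = (2.64 × 10^-4)^3 × [PO4^3-]^2
[PO4^3-] = (4.12 × 10^-31 / 1.840 x 10^-11)^(1/2) = 1.50 × 10^-10 M

1.50 x 10^-10 M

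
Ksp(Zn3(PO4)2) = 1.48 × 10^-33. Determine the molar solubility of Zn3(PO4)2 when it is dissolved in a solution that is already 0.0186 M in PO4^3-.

s ≈ 5.41e-11 M

Zn3(PO4)2(s) <=> 3 Zn^2+(aq) + 2 PO4^3-(aq)
Ksp = [Zn^2+]^3[PO4^3-]^2
If s mol/L dissolves here, [Zn^2+] = 3s, [PO4^3-] = 0.0186 + 2s ≈ 0.0186 (Ksp is small, so little additional dissolves).
Ksp ≈ (3s)^3 × (0.0186)^2
s = 5.41 × 10^-11 M
Check: 2s = 1.1 × 10^-10 ≪ 0.0186, so the approximation is valid.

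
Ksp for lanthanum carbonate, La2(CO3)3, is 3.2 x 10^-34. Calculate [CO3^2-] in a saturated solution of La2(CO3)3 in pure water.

La2(CO3)3(s) ⇌ 2 La^3+(aq) + 3 CO3^2-(aq)
Ksp = [La^3+]^2[CO3^2-]^3
For each mole of La2(CO3)3 that dissolves: [La^3+] = 2s, [CO3^2-] = 3s.
Ksp = (2s)^2(3s)^3 = 108s^5
Solving, s = (3.2 x 10^-34/108)^(1/5) = 7.84 x 10^-8 M
[CO3^2-] = 3s = 2.4 x 10^-7 M

[CO3^2-] = 2.4e-7 M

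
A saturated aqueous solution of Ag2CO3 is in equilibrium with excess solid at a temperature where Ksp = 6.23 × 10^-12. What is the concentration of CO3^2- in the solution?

[CO3^2-] ≈ 1.16 × 10^-4 M

Ag2CO3(s) <=> 2 Ag^+(aq) + CO3^2-(aq)
Ksp = [Ag^+]^2[CO3^2-]
For each mole of Ag2CO3 that dissolves: [Ag^+] = 2s, [CO3^2-] = s.
Substituting: Ksp = (2s)^2s = 4s^3
s = (6.23 × 10^-12 / 4)^(1/3) = 1.159 x 10^-4 M
[CO3^2-] = s = 1.16 × 10^-4 M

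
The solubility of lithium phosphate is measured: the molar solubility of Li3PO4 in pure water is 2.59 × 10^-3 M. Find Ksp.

Ksp = 1.21e-9

Li3PO4(s) <=> 3 Li^+ + PO4^3-
With molar solubility s: [Li^+] = 3s, [PO4^3-] = s.
Ksp = [Li^+]^3[PO4^3-]
Substituting: Ksp = (3s)^3s = 27s^4
Ksp = 27 × (2.59 × 10^-3)^4 = 1.21 × 10^-9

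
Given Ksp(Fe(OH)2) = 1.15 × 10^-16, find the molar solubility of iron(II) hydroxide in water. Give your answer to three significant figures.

Fe(OH)2(s) <=> Fe^2+ + 2 OH^-
Ksp = [Fe^2+][OH^-]^2
If s mol/L of Fe(OH)2 dissolves, [Fe^2+] = s and [OH^-] = 2s.
Ksp = s(2s)^2 = 4s^3
s = (1.15 × 10^-16 / 4)^(1/3) = 3.06 × 10^-6 M

s ≈ 3.06e-6 M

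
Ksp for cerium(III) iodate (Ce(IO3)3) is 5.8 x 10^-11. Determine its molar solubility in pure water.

s = 1.2 x 10^-3 M

Ce(IO3)3(s) ⇌ Ce^3+ + 3 IO3^-
Ksp = [Ce^3+][IO3^-]^3
With molar solubility s: [Ce^3+] = s, [IO3^-] = 3s.
So Ksp = s × (3s)^3 = 27s^4
s^4 = 5.8 x 10^-11 / 27, so s = 1.2 x 10^-3 M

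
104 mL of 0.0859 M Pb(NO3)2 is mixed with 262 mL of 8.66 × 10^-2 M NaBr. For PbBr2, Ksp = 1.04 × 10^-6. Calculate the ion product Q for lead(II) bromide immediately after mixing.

Q = 9.38 × 10^-5

Total volume = 104 + 262 = 366 mL.
[Pb^2+] = 8.59 x 10^-2 × (104/366) = 2.441 x 10^-2 M
[Br^-] = 8.66 x 10^-2 × (262/366) = 6.199 × 10^-2 M
PbBr2(s) <=> Pb^2+ + 2 Br^-, so Q = [Pb^2+][Br^-]^2
Q = (2.441 x 10^-2)(6.199 × 10^-2)^2 = 9.38 × 10^-5
Q > Ksp, so PbBr2 will precipitate.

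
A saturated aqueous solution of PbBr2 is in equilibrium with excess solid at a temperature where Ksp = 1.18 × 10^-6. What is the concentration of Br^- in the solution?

PbBr2(s) ⇌ Pb^2+ + 2 Br^-
Ksp = [Pb^2+][Br^-]^2
For each mole of PbBr2 that dissolves: [Pb^2+] = s, [Br^-] = 2s.
So Ksp = s × (2s)^2 = 4s^3
s^3 = 1.18 × 10^-6 / 4, so s = 6.657 x 10^-3 M
[Br^-] = 2s = 1.33 × 10^-2 M

0.0133 M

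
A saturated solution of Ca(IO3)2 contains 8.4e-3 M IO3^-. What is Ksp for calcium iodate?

Ca(IO3)2(s) <=> Ca^2+(aq) + 2 IO3^-(aq)
Stoichiometry gives [Ca^2+] = (1/2)[IO3^-] = 4.20 x 10^-3 M.
Ksp = [Ca^2+][IO3^-]^2
Ksp = 4.20 x 10^-3 × (8.4 x 10^-3)^2 = 3.0 × 10^-7

3.0 × 10^-7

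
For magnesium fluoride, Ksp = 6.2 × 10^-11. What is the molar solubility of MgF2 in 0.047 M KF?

2.8e-8 M

MgF2(s) ⇌ Mg^2+(aq) + 2 F^-(aq)
Ksp = [Mg^2+][F^-]^2
Let s be the molar solubility in this solution. [Mg^2+] = s, [F^-] = 0.047 + 2s ≈ 0.047 (since F^- from KF dominates).
Ksp ≈ s × (0.047)^2
s = 2.8 × 10^-8 M
Check: 2s = 5.6 × 10^-8 ≪ 0.047, so the approximation is valid.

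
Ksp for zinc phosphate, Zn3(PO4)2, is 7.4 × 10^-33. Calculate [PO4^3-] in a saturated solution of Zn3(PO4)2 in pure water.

2.9e-7 M

Zn3(PO4)2(s) ⇌ 3 Zn^2+ + 2 PO4^3-
Ksp = [Zn^2+]^3[PO4^3-]^2
With molar solubility s: [Zn^2+] = 3s, [PO4^3-] = 2s.
Ksp = (3s)^3(2s)^2 = 108s^5
s^5 = 7.4 × 10^-33 / 108, so s = 1.47 × 10^-7 M
[PO4^3-] = 2s = 2.9 × 10^-7 M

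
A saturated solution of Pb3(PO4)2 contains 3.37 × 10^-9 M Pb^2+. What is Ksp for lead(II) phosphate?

1.93e-43

Pb3(PO4)2(s) ⇌ 3 Pb^2+ + 2 PO4^3-
Stoichiometry gives [PO4^3-] = (2/3)[Pb^2+] = 2.247 × 10^-9 M.
Ksp = [Pb^2+]^3[PO4^3-]^2
Ksp = (3.37 × 10^-9)^3 × (2.247 × 10^-9)^2 = 1.93 x 10^-43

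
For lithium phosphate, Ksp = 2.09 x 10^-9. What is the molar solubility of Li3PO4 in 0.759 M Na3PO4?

4.67e-4 M

Li3PO4(s) ⇌ 3 Li^+ + PO4^3-
Ksp = [Li^+]^3[PO4^3-]
If s mol/L dissolves here, [Li^+] = 3s, [PO4^3-] = 0.759 + s ≈ 0.759 (Ksp is small, so little additional dissolves).
Ksp ≈ (3s)^3 × 0.759
s = 4.67 × 10^-4 M
Check: s = 4.7 × 10^-4 ≪ 0.759, so the approximation is valid.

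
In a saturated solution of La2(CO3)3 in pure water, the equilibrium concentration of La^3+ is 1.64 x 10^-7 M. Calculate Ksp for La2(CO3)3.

La2(CO3)3(s) <=> 2 La^3+ + 3 CO3^2-
Stoichiometry gives [CO3^2-] = (3/2)[La^3+] = 2.460 × 10^-7 M.
Ksp = [La^3+]^2[CO3^2-]^3
Ksp = (1.64 × 10^-7)^2 × (2.460 × 10^-7)^3 = 4.00 x 10^-34

Ksp ≈ 4.00 x 10^-34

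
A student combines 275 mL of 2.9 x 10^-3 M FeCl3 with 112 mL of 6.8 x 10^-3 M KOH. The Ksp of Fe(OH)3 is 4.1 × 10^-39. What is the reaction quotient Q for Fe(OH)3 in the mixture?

Q = 1.6e-11

Total volume = 275 + 112 = 387 mL.
[Fe^3+] = 2.9 × 10^-3 × (275/387) = 2.06 × 10^-3 M
[OH^-] = 6.8 × 10^-3 × (112/387) = 1.97 × 10^-3 M
Fe(OH)3(s) <=> Fe^3+(aq) + 3 OH^-(aq), so Q = [Fe^3+][OH^-]^3
Q = (2.06 × 10^-3)(1.97 × 10^-3)^3 = 1.6 × 10^-11
Q > Ksp, so Fe(OH)3 will precipitate.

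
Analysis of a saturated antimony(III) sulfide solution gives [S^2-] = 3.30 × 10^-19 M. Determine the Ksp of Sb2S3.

Sb2S3(s) ⇌ 2 Sb^3+ + 3 S^2-
Stoichiometry gives [Sb^3+] = (2/3)[S^2-] = 2.200 × 10^-19 M.
Ksp = [Sb^3+]^2[S^2-]^3
Ksp = (2.200 x 10^-19)^2 × (3.30 × 10^-19)^3 = 1.74 × 10^-93

Ksp = 1.74e-93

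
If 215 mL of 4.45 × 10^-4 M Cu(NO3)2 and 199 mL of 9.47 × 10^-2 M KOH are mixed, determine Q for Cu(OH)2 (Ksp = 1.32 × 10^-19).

Q = 4.79e-7

Total volume = 215 + 199 = 414 mL.
[Cu^2+] = 4.45 × 10^-4 × (215/414) = 2.311 × 10^-4 M
[OH^-] = 9.47 × 10^-2 × (199/414) = 4.552 × 10^-2 M
Cu(OH)2(s) ⇌ Cu^2+ + 2 OH^-, so Q = [Cu^2+][OH^-]^2
Q = (2.311 × 10^-4)(4.552 x 10^-2)^2 = 4.79 x 10^-7
Q > Ksp, so Cu(OH)2 will precipitate.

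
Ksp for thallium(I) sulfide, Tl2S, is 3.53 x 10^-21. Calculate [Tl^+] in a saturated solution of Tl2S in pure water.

[Tl^+] ≈ 1.92 × 10^-7 M

Tl2S(s) ⇌ 2 Tl^+(aq) + S^2-(aq)
Ksp = [Tl^+]^2[S^2-]
For each mole of Tl2S that dissolves: [Tl^+] = 2s, [S^2-] = s.
Ksp = (2s)^2s = 4s^3
s = (3.53 x 10^-21 / 4)^(1/3) = 9.592 × 10^-8 M
[Tl^+] = 2s = 1.92 × 10^-7 M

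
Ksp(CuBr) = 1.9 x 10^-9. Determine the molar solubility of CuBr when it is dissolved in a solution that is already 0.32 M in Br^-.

s = 5.9 × 10^-9 M

CuBr(s) ⇌ Cu^+(aq) + Br^-(aq)
Ksp = [Cu^+][Br^-]
Let s be the molar solubility in this solution. [Cu^+] = s, [Br^-] = 0.32 + s ≈ 0.32 (common-ion effect: Br^- is already 0.32 M).
Ksp ≈ s × 0.32
s = 5.9 × 10^-9 M
Check: s = 5.9 × 10^-9 ≪ 0.32, so the approximation is valid.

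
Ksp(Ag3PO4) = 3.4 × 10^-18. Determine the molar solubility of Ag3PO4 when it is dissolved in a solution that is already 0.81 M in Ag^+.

s ≈ 6.4 x 10^-18 M

Ag3PO4(s) ⇌ 3 Ag^+(aq) + PO4^3-(aq)
Ksp = [Ag^+]^3[PO4^3-]
Let s = moles of Ag3PO4 that dissolve per litre. [Ag^+] = 0.81 + 3s ≈ 0.81, [PO4^3-] = s (since the Ag^+ already present dominates).
Ksp ≈ (0.81)^3 × s
s = 6.4 × 10^-18 M
Check: 3s = 1.9 x 10^-17 ≪ 0.81, so the approximation is valid.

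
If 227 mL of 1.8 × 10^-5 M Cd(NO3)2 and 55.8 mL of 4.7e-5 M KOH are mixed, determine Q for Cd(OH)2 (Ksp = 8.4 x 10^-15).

Total volume = 227 + 55.8 = 282.8 mL.
[Cd^2+] = 1.8 × 10^-5 × (227/282.8) = 1.44 x 10^-5 M
[OH^-] = 4.7 × 10^-5 × (55.8/282.8) = 9.27 × 10^-6 M
Cd(OH)2(s) <=> Cd^2+(aq) + 2 OH^-(aq), so Q = [Cd^2+][OH^-]^2
Q = (1.44 x 10^-5)(9.27 × 10^-6)^2 = 1.2 x 10^-15
Q < Ksp, so no precipitate of Cd(OH)2 forms.

Q ≈ 1.2 × 10^-15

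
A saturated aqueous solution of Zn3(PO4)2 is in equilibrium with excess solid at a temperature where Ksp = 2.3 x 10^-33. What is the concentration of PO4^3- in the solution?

[PO4^3-] = 2.3 x 10^-7 M

Zn3(PO4)2(s) ⇌ 3 Zn^2+(aq) + 2 PO4^3-(aq)
Ksp = [Zn^2+]^3[PO4^3-]^2
Let s = molar solubility. Then [Zn^2+] = 3s and [PO4^3-] = 2s.
Ksp = (3s)^3(2s)^2 = 108s^5
Solving, s = (2.3 x 10^-33/108)^(1/5) = 1.16 × 10^-7 M
[PO4^3-] = 2s = 2.3 × 10^-7 M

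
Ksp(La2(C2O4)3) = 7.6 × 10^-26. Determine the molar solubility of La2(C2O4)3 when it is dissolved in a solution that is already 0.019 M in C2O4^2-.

La2(C2O4)3(s) ⇌ 2 La^3+ + 3 C2O4^2-
Ksp = [La^3+]^2[C2O4^2-]^3
If s mol/L dissolves here, [La^3+] = 2s, [C2O4^2-] = 0.019 + 3s ≈ 0.019 (Ksp is small, so little additional dissolves).
Ksp ≈ (2s)^2 × (0.019)^3
s = 5.3 × 10^-11 M
Check: 3s = 1.6 x 10^-10 ≪ 0.019, so the approximation is valid.

5.3 × 10^-11 M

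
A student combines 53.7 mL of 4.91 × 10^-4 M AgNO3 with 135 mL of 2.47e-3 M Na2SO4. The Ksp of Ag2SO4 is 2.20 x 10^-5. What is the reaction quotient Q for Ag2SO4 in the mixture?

Q = 3.45 × 10^-11

Total volume = 53.7 + 135 = 188.7 mL.
[Ag^+] = 4.91 x 10^-4 × (53.7/188.7) = 1.397 × 10^-4 M
[SO4^2-] = 2.47 × 10^-3 × (135/188.7) = 1.767 × 10^-3 M
Ag2SO4(s) ⇌ 2 Ag^+ + SO4^2-, so Q = [Ag^+]^2[SO4^2-]
Q = (1.397 x 10^-4)^2(1.767 x 10^-3) = 3.45 × 10^-11
Q < Ksp, so no precipitate of Ag2SO4 forms.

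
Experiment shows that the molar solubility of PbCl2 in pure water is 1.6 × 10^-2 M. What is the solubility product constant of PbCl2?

PbCl2(s) ⇌ Pb^2+ + 2 Cl^-
With molar solubility s: [Pb^2+] = s, [Cl^-] = 2s.
Ksp = [Pb^2+][Cl^-]^2
Substituting: Ksp = s(2s)^2 = 4s^3
Ksp = 4 × (1.6 × 10^-2)^3 = 1.6 x 10^-5

Ksp = 1.6 × 10^-5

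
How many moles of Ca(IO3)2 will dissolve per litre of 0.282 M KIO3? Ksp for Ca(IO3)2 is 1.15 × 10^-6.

s ≈ 1.45 × 10^-5 M

Ca(IO3)2(s) <=> Ca^2+ + 2 IO3^-
Ksp = [Ca^2+][IO3^-]^2
Let s = moles of Ca(IO3)2 that dissolve per litre. [Ca^2+] = s, [IO3^-] = 0.282 + 2s ≈ 0.282 (Ksp is small, so little additional dissolves).
Ksp ≈ s × (0.282)^2
s = 1.45 x 10^-5 M
Check: 2s = 2.9 × 10^-5 ≪ 0.282, so the approximation is valid.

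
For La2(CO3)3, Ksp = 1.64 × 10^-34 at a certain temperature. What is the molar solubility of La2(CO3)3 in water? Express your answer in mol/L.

La2(CO3)3(s) <=> 2 La^3+(aq) + 3 CO3^2-(aq)
Ksp = [La^3+]^2[CO3^2-]^3
For each mole of La2(CO3)3 that dissolves: [La^3+] = 2s, [CO3^2-] = 3s.
Substituting: Ksp = (2s)^2(3s)^3 = 108s^5
Solving, s = (1.64 × 10^-34/108)^(1/5) = 6.86 × 10^-8 M

s ≈ 6.86 x 10^-8 M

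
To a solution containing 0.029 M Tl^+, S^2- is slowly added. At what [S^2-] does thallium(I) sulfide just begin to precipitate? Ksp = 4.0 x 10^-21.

Tl2S(s) ⇌ 2 Tl^+(aq) + S^2-(aq)
Ksp = [Tl^+]^2[S^2-]
Precipitation begins when Q = Ksp. With [Tl^+] = 0.029 M:
4.0 x 10^-21 = (0.029)^2 × [S^2-]
[S^2-] = (4.0 x 10^-21 / 8.41 x 10^-4) = 4.8 x 10^-18 M

[S^2-] ≈ 4.8 × 10^-18 M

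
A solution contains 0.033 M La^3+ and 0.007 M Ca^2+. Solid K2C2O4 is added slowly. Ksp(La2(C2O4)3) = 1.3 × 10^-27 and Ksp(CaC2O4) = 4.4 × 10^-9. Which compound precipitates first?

Each salt begins to precipitate when Q = Ksp, i.e. when [C2O4^2-] reaches its threshold.
For La2(C2O4)3: 1.3 × 10^-27 = (0.033)^2 × [C2O4^2-]^3  ⇒  [C2O4^2-] = 1.1 × 10^-8 M.
For CaC2O4: 4.4 × 10^-9 = 0.007 × [C2O4^2-]  ⇒  [C2O4^2-] = 6.3 × 10^-7 M.
The salt with the lower threshold [C2O4^2-] precipitates first: La2(C2O4)3.

La2(C2O4)3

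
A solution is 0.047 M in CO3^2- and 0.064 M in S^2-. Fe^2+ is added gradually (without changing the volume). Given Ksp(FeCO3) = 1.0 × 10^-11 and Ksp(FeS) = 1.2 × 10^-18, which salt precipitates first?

Precipitation of each salt starts when its ion product equals its Ksp.
For FeCO3: 1.0 × 10^-11 = 0.047 × [Fe^2+]  ⇒  [Fe^2+] = 2.1 × 10^-10 M.
For FeS: 1.2 × 10^-18 = 0.064 × [Fe^2+]  ⇒  [Fe^2+] = 1.9 × 10^-17 M.
The salt with the lower threshold [Fe^2+] precipitates first: FeS.

FeS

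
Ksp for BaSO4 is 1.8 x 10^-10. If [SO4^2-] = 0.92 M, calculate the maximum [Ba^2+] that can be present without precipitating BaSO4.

BaSO4(s) ⇌ Ba^2+ + SO4^2-
Ksp = [Ba^2+][SO4^2-]
Precipitation begins when Q = Ksp. With [SO4^2-] = 0.92 M:
1.8 x 10^-10 = (0.92) × [Ba^2+]
[Ba^2+] = (1.8 x 10^-10 / 9.2 × 10^-1) = 2.0 × 10^-10 M

[Ba^2+] ≈ 2.0e-10 M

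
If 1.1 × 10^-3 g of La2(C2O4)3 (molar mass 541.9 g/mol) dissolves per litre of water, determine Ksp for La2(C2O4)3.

Ksp = 3.7 × 10^-27

Molar solubility s = (1.1 × 10^-3 g/L) / (541.9 g/mol) = 2.03 × 10^-6 M.
La2(C2O4)3(s) ⇌ 2 La^3+ + 3 C2O4^2-
With molar solubility s: [La^3+] = 2s, [C2O4^2-] = 3s.
Ksp = [La^3+]^2[C2O4^2-]^3
So Ksp = (2s)^2 × (3s)^3 = 108s^5
Ksp = 108 × (2.03 x 10^-6)^5 = 3.7 × 10^-27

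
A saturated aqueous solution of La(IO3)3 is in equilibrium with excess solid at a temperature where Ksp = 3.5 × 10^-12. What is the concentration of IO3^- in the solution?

1.8e-3 M

La(IO3)3(s) ⇌ La^3+(aq) + 3 IO3^-(aq)
Ksp = [La^3+][IO3^-]^3
If s mol/L of La(IO3)3 dissolves, [La^3+] = s and [IO3^-] = 3s.
So Ksp = s × (3s)^3 = 27s^4
s^4 = 3.5 × 10^-12 / 27, so s = 6.00 x 10^-4 M
[IO3^-] = 3s = 1.8 x 10^-3 M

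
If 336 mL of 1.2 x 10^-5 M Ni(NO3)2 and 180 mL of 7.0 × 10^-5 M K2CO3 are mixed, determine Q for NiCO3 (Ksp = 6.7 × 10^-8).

1.9 × 10^-10

Total volume = 336 + 180 = 516 mL.
[Ni^2+] = 1.2 x 10^-5 × (336/516) = 7.81 × 10^-6 M
[CO3^2-] = 7.0 × 10^-5 × (180/516) = 2.44 × 10^-5 M
NiCO3(s) ⇌ Ni^2+(aq) + CO3^2-(aq), so Q = [Ni^2+][CO3^2-]
Q = (7.81 x 10^-6)(2.44 × 10^-5) = 1.9 x 10^-10
Q < Ksp, so no precipitate of NiCO3 forms.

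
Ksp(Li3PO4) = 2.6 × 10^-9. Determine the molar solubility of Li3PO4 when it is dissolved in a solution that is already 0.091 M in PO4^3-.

s ≈ 1.0 × 10^-3 M

Li3PO4(s) <=> 3 Li^+(aq) + PO4^3-(aq)
Ksp = [Li^+]^3[PO4^3-]
Let s = moles of Li3PO4 that dissolve per litre. [Li^+] = 3s, [PO4^3-] = 0.091 + s ≈ 0.091 (Ksp is small, so little additional dissolves).
Ksp ≈ (3s)^3 × 0.091
s = 1.0 × 10^-3 M
Check: s = 1.0 x 10^-3 ≪ 0.091, so the approximation is valid.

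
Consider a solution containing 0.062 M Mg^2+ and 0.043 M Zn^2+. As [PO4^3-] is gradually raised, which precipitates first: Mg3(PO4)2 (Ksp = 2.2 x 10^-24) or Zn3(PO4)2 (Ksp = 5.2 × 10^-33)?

Zn3(PO4)2

Precipitation of each salt starts when its ion product equals its Ksp.
For Mg3(PO4)2: 2.2 x 10^-24 = (0.062)^3 × [PO4^3-]^2  ⇒  [PO4^3-] = 9.6 x 10^-11 M.
For Zn3(PO4)2: 5.2 × 10^-33 = (0.043)^3 × [PO4^3-]^2  ⇒  [PO4^3-] = 8.1 x 10^-15 M.
The salt with the lower threshold [PO4^3-] precipitates first: Zn3(PO4)2.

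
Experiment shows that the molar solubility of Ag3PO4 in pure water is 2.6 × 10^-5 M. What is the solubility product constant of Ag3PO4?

Ag3PO4(s) ⇌ 3 Ag^+(aq) + PO4^3-(aq)
Let s = molar solubility. Then [Ag^+] = 3s and [PO4^3-] = s.
Ksp = [Ag^+]^3[PO4^3-]
So Ksp = (3s)^3 × s = 27s^4
Ksp = 27 × (2.6 × 10^-5)^4 = 1.2 x 10^-17

Ksp ≈ 1.2 × 10^-17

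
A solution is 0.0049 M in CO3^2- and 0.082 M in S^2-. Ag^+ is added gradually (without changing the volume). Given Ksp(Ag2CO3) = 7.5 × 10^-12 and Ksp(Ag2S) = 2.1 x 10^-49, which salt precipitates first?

Each salt begins to precipitate when Q = Ksp, i.e. when [Ag^+] reaches its threshold.
For Ag2CO3: 7.5 × 10^-12 = 0.0049 × [Ag^+]^2  ⇒  [Ag^+] = 3.9 × 10^-5 M.
For Ag2S: 2.1 x 10^-49 = 0.082 × [Ag^+]^2  ⇒  [Ag^+] = 1.6 × 10^-24 M.
The salt with the lower threshold [Ag^+] precipitates first: Ag2S.

Ag2S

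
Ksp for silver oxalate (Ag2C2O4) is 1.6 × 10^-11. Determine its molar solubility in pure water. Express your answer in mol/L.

Ag2C2O4(s) ⇌ 2 Ag^+(aq) + C2O4^2-(aq)
Ksp = [Ag^+]^2[C2O4^2-]
With molar solubility s: [Ag^+] = 2s, [C2O4^2-] = s.
Substituting: Ksp = (2s)^2s = 4s^3
Solving, s = (1.6 × 10^-11/4)^(1/3) = 1.6 x 10^-4 M

s ≈ 1.6e-4 M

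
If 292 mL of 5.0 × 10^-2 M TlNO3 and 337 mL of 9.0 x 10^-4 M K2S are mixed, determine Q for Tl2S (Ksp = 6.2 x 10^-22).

Q = 2.6e-7

Total volume = 292 + 337 = 629 mL.
[Tl^+] = 5.0 x 10^-2 × (292/629) = 2.32 x 10^-2 M
[S^2-] = 9.0 x 10^-4 × (337/629) = 4.82 × 10^-4 M
Tl2S(s) <=> 2 Tl^+(aq) + S^2-(aq), so Q = [Tl^+]^2[S^2-]
Q = (2.32 × 10^-2)^2(4.82 × 10^-4) = 2.6 × 10^-7
Q > Ksp, so Tl2S will precipitate.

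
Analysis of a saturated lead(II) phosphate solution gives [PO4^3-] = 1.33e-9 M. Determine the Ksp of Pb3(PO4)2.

1.40e-44

Pb3(PO4)2(s) ⇌ 3 Pb^2+ + 2 PO4^3-
Stoichiometry gives [Pb^2+] = (3/2)[PO4^3-] = 1.995 × 10^-9 M.
Ksp = [Pb^2+]^3[PO4^3-]^2
Ksp = (1.995 × 10^-9)^3 × (1.33 x 10^-9)^2 = 1.40 x 10^-44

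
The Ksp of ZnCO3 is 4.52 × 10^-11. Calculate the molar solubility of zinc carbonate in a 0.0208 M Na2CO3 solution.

s ≈ 2.17 × 10^-9 M

ZnCO3(s) <=> Zn^2+ + CO3^2-
Ksp = [Zn^2+][CO3^2-]
If s mol/L dissolves here, [Zn^2+] = s, [CO3^2-] = 0.0208 + s ≈ 0.0208 (common-ion effect: CO3^2- is already 0.0208 M).
Ksp ≈ s × 0.0208
s = 2.17 × 10^-9 M
Check: s = 2.2 × 10^-9 ≪ 0.0208, so the approximation is valid.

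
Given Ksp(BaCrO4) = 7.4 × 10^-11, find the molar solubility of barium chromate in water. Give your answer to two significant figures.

BaCrO4(s) <=> Ba^2+(aq) + CrO4^2-(aq)
Ksp = [Ba^2+][CrO4^2-]
Let s = molar solubility. Then [Ba^2+] = s and [CrO4^2-] = s.
Ksp = s^2
s = √(7.4 × 10^-11) = 8.6 × 10^-6 M

s = 8.6 × 10^-6 M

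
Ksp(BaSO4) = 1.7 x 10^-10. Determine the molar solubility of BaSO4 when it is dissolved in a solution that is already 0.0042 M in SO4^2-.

BaSO4(s) ⇌ Ba^2+ + SO4^2-
Ksp = [Ba^2+][SO4^2-]
If s mol/L dissolves here, [Ba^2+] = s, [SO4^2-] = 0.0042 + s ≈ 0.0042 (Ksp is small, so little additional dissolves).
Ksp ≈ s × 0.0042
s = 4.0 × 10^-8 M
Check: s = 4.0 x 10^-8 ≪ 0.0042, so the approximation is valid.

s = 4.0 × 10^-8 M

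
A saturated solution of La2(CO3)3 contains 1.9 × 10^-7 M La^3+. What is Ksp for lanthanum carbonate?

Ksp ≈ 8.4 × 10^-34

La2(CO3)3(s) ⇌ 2 La^3+ + 3 CO3^2-
Stoichiometry gives [CO3^2-] = (3/2)[La^3+] = 2.85 x 10^-7 M.
Ksp = [La^3+]^2[CO3^2-]^3
Ksp = (1.9 x 10^-7)^2 × (2.85 × 10^-7)^3 = 8.4 x 10^-34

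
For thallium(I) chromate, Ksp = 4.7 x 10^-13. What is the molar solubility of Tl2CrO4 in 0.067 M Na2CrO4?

s = 1.3 × 10^-6 M

Tl2CrO4(s) ⇌ 2 Tl^+ + CrO4^2-
Ksp = [Tl^+]^2[CrO4^2-]
If s mol/L dissolves here, [Tl^+] = 2s, [CrO4^2-] = 0.067 + s ≈ 0.067 (Ksp is small, so little additional dissolves).
Ksp ≈ (2s)^2 × 0.067
s = 1.3 x 10^-6 M
Check: s = 1.3 × 10^-6 ≪ 0.067, so the approximation is valid.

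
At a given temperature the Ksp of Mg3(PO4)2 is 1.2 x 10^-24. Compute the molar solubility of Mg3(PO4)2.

s ≈ 6.4e-6 M

Mg3(PO4)2(s) ⇌ 3 Mg^2+ + 2 PO4^3-
Ksp = [Mg^2+]^3[PO4^3-]^2
Let s = molar solubility. Then [Mg^2+] = 3s and [PO4^3-] = 2s.
Ksp = (3s)^3(2s)^2 = 108s^5
s^5 = 1.2 x 10^-24 / 108, so s = 6.4 × 10^-6 M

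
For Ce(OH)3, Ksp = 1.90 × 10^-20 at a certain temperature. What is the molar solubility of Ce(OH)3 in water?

Ce(OH)3(s) <=> Ce^3+(aq) + 3 OH^-(aq)
Ksp = [Ce^3+][OH^-]^3
Let s = molar solubility. Then [Ce^3+] = s and [OH^-] = 3s.
So Ksp = s × (3s)^3 = 27s^4
s = (1.90 × 10^-20 / 27)^(1/4) = 5.15 × 10^-6 M

5.15 × 10^-6 M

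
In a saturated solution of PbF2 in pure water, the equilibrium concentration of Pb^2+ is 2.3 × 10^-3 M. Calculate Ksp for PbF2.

PbF2(s) <=> Pb^2+ + 2 F^-
Stoichiometry gives [F^-] = (2/1)[Pb^2+] = 4.60 × 10^-3 M.
Ksp = [Pb^2+][F^-]^2
Ksp = 2.3 x 10^-3 × (4.60 × 10^-3)^2 = 4.9 × 10^-8

4.9 × 10^-8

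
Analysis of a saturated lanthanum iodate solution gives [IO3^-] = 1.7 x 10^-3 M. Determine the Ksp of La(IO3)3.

2.8e-12

La(IO3)3(s) ⇌ La^3+ + 3 IO3^-
Stoichiometry gives [La^3+] = (1/3)[IO3^-] = 5.67 x 10^-4 M.
Ksp = [La^3+][IO3^-]^3
Ksp = 5.67 × 10^-4 × (1.7 × 10^-3)^3 = 2.8 x 10^-12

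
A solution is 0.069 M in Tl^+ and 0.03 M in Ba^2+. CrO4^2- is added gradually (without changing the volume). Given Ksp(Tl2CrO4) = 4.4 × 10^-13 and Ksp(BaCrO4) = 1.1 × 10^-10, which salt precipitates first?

Each salt begins to precipitate when Q = Ksp, i.e. when [CrO4^2-] reaches its threshold.
For Tl2CrO4: 4.4 × 10^-13 = (0.069)^2 × [CrO4^2-]  ⇒  [CrO4^2-] = 9.2 × 10^-11 M.
For BaCrO4: 1.1 × 10^-10 = 0.03 × [CrO4^2-]  ⇒  [CrO4^2-] = 3.7 x 10^-9 M.
The salt with the lower threshold [CrO4^2-] precipitates first: Tl2CrO4.

Tl2CrO4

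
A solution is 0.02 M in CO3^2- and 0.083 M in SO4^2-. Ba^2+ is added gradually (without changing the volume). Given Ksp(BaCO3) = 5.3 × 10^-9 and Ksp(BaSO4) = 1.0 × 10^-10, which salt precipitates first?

BaSO4

Each salt begins to precipitate when Q = Ksp, i.e. when [Ba^2+] reaches its threshold.
For BaCO3: 5.3 × 10^-9 = 0.02 × [Ba^2+]  ⇒  [Ba^2+] = 2.7 x 10^-7 M.
For BaSO4: 1.0 × 10^-10 = 0.083 × [Ba^2+]  ⇒  [Ba^2+] = 1.2 × 10^-9 M.
The salt with the lower threshold [Ba^2+] precipitates first: BaSO4.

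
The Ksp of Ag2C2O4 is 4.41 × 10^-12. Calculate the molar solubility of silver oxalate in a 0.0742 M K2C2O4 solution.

3.85 × 10^-6 M

Ag2C2O4(s) <=> 2 Ag^+ + C2O4^2-
Ksp = [Ag^+]^2[C2O4^2-]
If s mol/L dissolves here, [Ag^+] = 2s, [C2O4^2-] = 0.0742 + s ≈ 0.0742 (since C2O4^2- from K2C2O4 dominates).
Ksp ≈ (2s)^2 × 0.0742
s = 3.85 × 10^-6 M
Check: s = 3.9 x 10^-6 ≪ 0.0742, so the approximation is valid.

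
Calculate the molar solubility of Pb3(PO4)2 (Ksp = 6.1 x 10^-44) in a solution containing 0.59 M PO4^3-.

s = 1.9 × 10^-15 M

Pb3(PO4)2(s) ⇌ 3 Pb^2+(aq) + 2 PO4^3-(aq)
Ksp = [Pb^2+]^3[PO4^3-]^2
Let s be the molar solubility in this solution. [Pb^2+] = 3s, [PO4^3-] = 0.59 + 2s ≈ 0.59 (common-ion effect: PO4^3- is already 0.59 M).
Ksp ≈ (3s)^3 × (0.59)^2
s = 1.9 x 10^-15 M
Check: 2s = 3.7 × 10^-15 ≪ 0.59, so the approximation is valid.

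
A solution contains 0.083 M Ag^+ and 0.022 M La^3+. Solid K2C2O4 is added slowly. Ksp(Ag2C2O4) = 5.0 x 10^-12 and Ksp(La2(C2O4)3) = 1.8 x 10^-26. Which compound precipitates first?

Precipitation of each salt starts when its ion product equals its Ksp.
For Ag2C2O4: 5.0 x 10^-12 = (0.083)^2 × [C2O4^2-]  ⇒  [C2O4^2-] = 7.3 × 10^-10 M.
For La2(C2O4)3: 1.8 x 10^-26 = (0.022)^2 × [C2O4^2-]^3  ⇒  [C2O4^2-] = 3.3 × 10^-8 M.
The salt with the lower threshold [C2O4^2-] precipitates first: Ag2C2O4.

Ag2C2O4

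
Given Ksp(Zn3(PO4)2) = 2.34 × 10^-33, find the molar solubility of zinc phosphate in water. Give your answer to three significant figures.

s = 1.17 x 10^-7 M

Zn3(PO4)2(s) ⇌ 3 Zn^2+(aq) + 2 PO4^3-(aq)
Ksp = [Zn^2+]^3[PO4^3-]^2
If s mol/L of Zn3(PO4)2 dissolves, [Zn^2+] = 3s and [PO4^3-] = 2s.
So Ksp = (3s)^3 × (2s)^2 = 108s^5
s^5 = 2.34 × 10^-33 / 108, so s = 1.17 x 10^-7 M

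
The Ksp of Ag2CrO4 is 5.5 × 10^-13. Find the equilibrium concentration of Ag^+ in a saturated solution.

Ag2CrO4(s) <=> 2 Ag^+ + CrO4^2-
Ksp = [Ag^+]^2[CrO4^2-]
For each mole of Ag2CrO4 that dissolves: [Ag^+] = 2s, [CrO4^2-] = s.
Substituting: Ksp = (2s)^2s = 4s^3
s = (5.5 × 10^-13 / 4)^(1/3) = 5.16 × 10^-5 M
[Ag^+] = 2s = 1.0 x 10^-4 M

[Ag^+] ≈ 1.0 × 10^-4 M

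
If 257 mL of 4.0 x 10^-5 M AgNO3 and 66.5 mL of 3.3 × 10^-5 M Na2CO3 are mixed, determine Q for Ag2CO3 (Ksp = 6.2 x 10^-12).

Q ≈ 6.9e-15

Total volume = 257 + 66.5 = 323.5 mL.
[Ag^+] = 4.0 x 10^-5 × (257/323.5) = 3.18 x 10^-5 M
[CO3^2-] = 3.3 × 10^-5 × (66.5/323.5) = 6.78 × 10^-6 M
Ag2CO3(s) <=> 2 Ag^+ + CO3^2-, so Q = [Ag^+]^2[CO3^2-]
Q = (3.18 x 10^-5)^2(6.78 × 10^-6) = 6.9 × 10^-15
Q < Ksp, so no precipitate of Ag2CO3 forms.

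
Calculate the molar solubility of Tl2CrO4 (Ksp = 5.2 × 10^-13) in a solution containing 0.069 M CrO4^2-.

s ≈ 1.4 x 10^-6 M

Tl2CrO4(s) ⇌ 2 Tl^+ + CrO4^2-
Ksp = [Tl^+]^2[CrO4^2-]
If s mol/L dissolves here, [Tl^+] = 2s, [CrO4^2-] = 0.069 + s ≈ 0.069 (common-ion effect: CrO4^2- is already 0.069 M).
Ksp ≈ (2s)^2 × 0.069
s = 1.4 × 10^-6 M
Check: s = 1.4 × 10^-6 ≪ 0.069, so the approximation is valid.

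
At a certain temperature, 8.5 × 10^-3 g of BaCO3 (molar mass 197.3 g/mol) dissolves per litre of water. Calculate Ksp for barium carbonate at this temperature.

Molar solubility s = (8.5 × 10^-3 g/L) / (197.3 g/mol) = 4.31 × 10^-5 M.
BaCO3(s) <=> Ba^2+(aq) + CO3^2-(aq)
With molar solubility s: [Ba^2+] = s, [CO3^2-] = s.
Ksp = [Ba^2+][CO3^2-]
Ksp = s × s = s^2
With s = 4.31 × 10^-5: Ksp = 1.9 × 10^-9

Ksp ≈ 1.9 × 10^-9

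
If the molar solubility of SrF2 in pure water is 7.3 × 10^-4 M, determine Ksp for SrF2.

SrF2(s) <=> Sr^2+(aq) + 2 F^-(aq)
Let s = molar solubility. Then [Sr^2+] = s and [F^-] = 2s.
Ksp = [Sr^2+][F^-]^2
Ksp = s(2s)^2 = 4s^3
Ksp = 4 × (7.3 × 10^-4)^3 = 1.6 × 10^-9

1.6 x 10^-9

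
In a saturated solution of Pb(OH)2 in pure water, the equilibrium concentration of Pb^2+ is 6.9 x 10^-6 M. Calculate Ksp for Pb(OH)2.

Ksp = 1.3 × 10^-15

Pb(OH)2(s) ⇌ Pb^2+(aq) + 2 OH^-(aq)
Stoichiometry gives [OH^-] = (2/1)[Pb^2+] = 1.38 x 10^-5 M.
Ksp = [Pb^2+][OH^-]^2
Ksp = 6.9 × 10^-6 × (1.38 x 10^-5)^2 = 1.3 × 10^-15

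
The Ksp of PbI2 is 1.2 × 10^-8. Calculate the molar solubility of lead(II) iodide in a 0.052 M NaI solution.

s ≈ 4.4e-6 M

PbI2(s) <=> Pb^2+ + 2 I^-
Ksp = [Pb^2+][I^-]^2
Let s = moles of PbI2 that dissolve per litre. [Pb^2+] = s, [I^-] = 0.052 + 2s ≈ 0.052 (Ksp is small, so little additional dissolves).
Ksp ≈ s × (0.052)^2
s = 4.4 × 10^-6 M
Check: 2s = 8.9 × 10^-6 ≪ 0.052, so the approximation is valid.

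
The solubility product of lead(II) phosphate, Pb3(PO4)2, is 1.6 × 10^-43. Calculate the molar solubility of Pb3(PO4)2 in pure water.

Pb3(PO4)2(s) ⇌ 3 Pb^2+(aq) + 2 PO4^3-(aq)
Ksp = [Pb^2+]^3[PO4^3-]^2
Let s = molar solubility. Then [Pb^2+] = 3s and [PO4^3-] = 2s.
So Ksp = (3s)^3 × (2s)^2 = 108s^5
s = (1.6 × 10^-43 / 108)^(1/5) = 1.1 × 10^-9 M

s = 1.1e-9 M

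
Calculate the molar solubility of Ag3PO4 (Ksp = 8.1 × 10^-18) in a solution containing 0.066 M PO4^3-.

Ag3PO4(s) <=> 3 Ag^+ + PO4^3-
Ksp = [Ag^+]^3[PO4^3-]
Let s be the molar solubility in this solution. [Ag^+] = 3s, [PO4^3-] = 0.066 + s ≈ 0.066 (since the PO4^3- already present dominates).
Ksp ≈ (3s)^3 × 0.066
s = 1.7 x 10^-6 M
Check: s = 1.7 x 10^-6 ≪ 0.066, so the approximation is valid.

s = 1.7 x 10^-6 M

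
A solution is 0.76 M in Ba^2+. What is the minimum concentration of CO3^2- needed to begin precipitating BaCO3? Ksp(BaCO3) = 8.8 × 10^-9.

BaCO3(s) <=> Ba^2+ + CO3^2-
Ksp = [Ba^2+][CO3^2-]
Precipitation begins when Q = Ksp. With [Ba^2+] = 0.76 M:
8.8 × 10^-9 = (0.76) × [CO3^2-]
[CO3^2-] = (8.8 × 10^-9 / 7.6 × 10^-1) = 1.2 × 10^-8 M

1.2e-8 M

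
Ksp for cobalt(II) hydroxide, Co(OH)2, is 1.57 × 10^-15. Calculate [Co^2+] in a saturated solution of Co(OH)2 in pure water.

Co(OH)2(s) ⇌ Co^2+(aq) + 2 OH^-(aq)
Ksp = [Co^2+][OH^-]^2
If s mol/L of Co(OH)2 dissolves, [Co^2+] = s and [OH^-] = 2s.
Substituting: Ksp = s(2s)^2 = 4s^3
s^3 = 1.57 × 10^-15 / 4, so s = 7.322 x 10^-6 M
[Co^2+] = s = 7.32 × 10^-6 M

[Co^2+] ≈ 7.32 x 10^-6 M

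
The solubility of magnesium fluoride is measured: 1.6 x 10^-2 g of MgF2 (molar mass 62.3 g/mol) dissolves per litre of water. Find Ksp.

Ksp = 6.8 x 10^-11

Molar solubility s = (1.6 × 10^-2 g/L) / (62.3 g/mol) = 2.57 x 10^-4 M.
MgF2(s) ⇌ Mg^2+ + 2 F^-
Let s = molar solubility. Then [Mg^2+] = s and [F^-] = 2s.
Ksp = [Mg^2+][F^-]^2
Ksp = s(2s)^2 = 4s^3
Ksp = 4 × (2.57 × 10^-4)^3 = 6.8 × 10^-11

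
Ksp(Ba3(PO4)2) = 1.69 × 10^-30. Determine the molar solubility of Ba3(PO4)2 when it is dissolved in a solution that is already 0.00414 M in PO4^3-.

s = 1.54 × 10^-9 M

Ba3(PO4)2(s) ⇌ 3 Ba^2+ + 2 PO4^3-
Ksp = [Ba^2+]^3[PO4^3-]^2
If s mol/L dissolves here, [Ba^2+] = 3s, [PO4^3-] = 0.00414 + 2s ≈ 0.00414 (since the PO4^3- already present dominates).
Ksp ≈ (3s)^3 × (0.00414)^2
s = 1.54 × 10^-9 M
Check: 2s = 3.1 x 10^-9 ≪ 0.00414, so the approximation is valid.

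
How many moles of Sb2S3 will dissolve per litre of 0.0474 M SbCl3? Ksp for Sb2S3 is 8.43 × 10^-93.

Sb2S3(s) ⇌ 2 Sb^3+(aq) + 3 S^2-(aq)
Ksp = [Sb^3+]^2[S^2-]^3
If s mol/L dissolves here, [Sb^3+] = 0.0474 + 2s ≈ 0.0474, [S^2-] = 3s (since Sb^3+ from SbCl3 dominates).
Ksp ≈ (0.0474)^2 × (3s)^3
s = 5.18 × 10^-31 M
Check: 2s = 1.0 x 10^-30 ≪ 0.0474, so the approximation is valid.

s ≈ 5.18 x 10^-31 M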